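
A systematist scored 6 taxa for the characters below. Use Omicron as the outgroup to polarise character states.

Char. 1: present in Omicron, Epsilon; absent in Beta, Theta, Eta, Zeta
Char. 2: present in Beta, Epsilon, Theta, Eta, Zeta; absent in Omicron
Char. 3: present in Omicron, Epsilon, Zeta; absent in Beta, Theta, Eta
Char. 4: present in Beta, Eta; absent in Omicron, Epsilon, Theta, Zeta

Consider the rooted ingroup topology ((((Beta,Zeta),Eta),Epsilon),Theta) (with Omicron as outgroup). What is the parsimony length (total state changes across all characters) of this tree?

Map each character onto ((((Beta,Zeta),Eta),Epsilon),Theta) (rooted by Omicron) and count the minimum state changes it requires (Fitch parsimony):
Char. 1: 2; Char. 2: 1; Char. 3: 3; Char. 4: 2.
Total tree length = 8.

8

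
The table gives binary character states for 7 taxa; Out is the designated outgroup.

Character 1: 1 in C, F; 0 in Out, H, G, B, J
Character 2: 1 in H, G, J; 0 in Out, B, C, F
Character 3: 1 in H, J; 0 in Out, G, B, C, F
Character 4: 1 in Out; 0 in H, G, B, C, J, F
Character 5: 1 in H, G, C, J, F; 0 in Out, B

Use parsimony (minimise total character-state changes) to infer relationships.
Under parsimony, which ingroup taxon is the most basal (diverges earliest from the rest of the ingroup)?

B

Character polarity is set by the outgroup: the derived state is whichever differs from the outgroup's state, so for Character 4 the derived state is '0', and for the remaining characters it is '1'.
Only C and F show the derived state '1' for Character 1, supporting them as a clade.
Character 2 (derived state '1') is shared by G, H, and J — a synapomorphy uniting that clade.
Character 3 (derived state '1') is shared by H and J — a synapomorphy uniting that clade.
Character 4 (derived state '0') is shared by all ingroup taxa — unites the whole ingroup.
Character 5 (derived state '1') is shared by C, F, G, H, and J — a synapomorphy uniting that clade.
Most parsimonious ingroup topology: ((((H,J),G),(C,F)),B).
B is sister to the clade containing all other ingroup taxa, so it is the earliest-diverging (most basal) ingroup lineage.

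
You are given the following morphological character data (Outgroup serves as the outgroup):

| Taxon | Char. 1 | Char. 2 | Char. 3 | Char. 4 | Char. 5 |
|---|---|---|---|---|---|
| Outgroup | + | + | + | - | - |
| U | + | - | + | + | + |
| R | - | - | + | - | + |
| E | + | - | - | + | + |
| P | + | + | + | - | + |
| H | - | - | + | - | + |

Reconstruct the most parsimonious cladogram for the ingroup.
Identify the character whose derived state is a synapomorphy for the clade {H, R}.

Character polarity is set by the outgroup: the derived state is whichever differs from the outgroup's state, so for Char. 1, Char. 2, Char. 3 the derived state is '-', and for the remaining characters it is '+'.
Char. 1: derived state '-' in H and R only — synapomorphy for {H, R}.
Char. 2: derived state '-' in E, H, R, and U only — synapomorphy for {E, H, R, U}.
Char. 3 (derived state '-') is unique to E (autapomorphy; uninformative for grouping).
Char. 4 (derived state '+') is shared by E and U — a synapomorphy uniting that clade.
All ingroup taxa share the derived state '+' for Char. 5; it defines the ingroup but does not resolve relationships within it.
Most parsimonious ingroup topology: (((U,E),(R,H)),P).
The clade {H, R} is supported by Char. 1: its derived state '-' occurs in exactly those taxa and in no other taxon (including the outgroup).

Char. 1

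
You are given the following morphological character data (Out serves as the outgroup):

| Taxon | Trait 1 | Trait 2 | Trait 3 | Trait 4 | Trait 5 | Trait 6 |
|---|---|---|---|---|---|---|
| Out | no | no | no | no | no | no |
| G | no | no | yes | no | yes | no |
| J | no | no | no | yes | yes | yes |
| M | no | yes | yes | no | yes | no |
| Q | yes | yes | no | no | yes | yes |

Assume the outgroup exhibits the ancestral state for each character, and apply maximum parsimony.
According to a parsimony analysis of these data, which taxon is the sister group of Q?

J

The outgroup has state 'no' for every character, so 'yes' is the derived state throughout.
Trait 1 (derived state 'yes') is unique to Q (autapomorphy; uninformative for grouping).
Trait 2 (state 'yes') occurs in M and Q but conflicts with the nesting implied by the other characters — most parsimoniously interpreted as homoplasy.
Only G and M show the derived state 'yes' for Trait 3, supporting them as a clade.
Trait 4: derived state 'yes' in J only — an autapomorphy, so it tells us nothing about relationships among taxa.
All ingroup taxa share the derived state 'yes' for Trait 5; it defines the ingroup but does not resolve relationships within it.
Trait 6 (derived state 'yes') is shared by J and Q — a synapomorphy uniting that clade.
Most parsimonious ingroup topology: ((G,M),(J,Q)).
Q and J form a cherry on this tree, so they are sister taxa.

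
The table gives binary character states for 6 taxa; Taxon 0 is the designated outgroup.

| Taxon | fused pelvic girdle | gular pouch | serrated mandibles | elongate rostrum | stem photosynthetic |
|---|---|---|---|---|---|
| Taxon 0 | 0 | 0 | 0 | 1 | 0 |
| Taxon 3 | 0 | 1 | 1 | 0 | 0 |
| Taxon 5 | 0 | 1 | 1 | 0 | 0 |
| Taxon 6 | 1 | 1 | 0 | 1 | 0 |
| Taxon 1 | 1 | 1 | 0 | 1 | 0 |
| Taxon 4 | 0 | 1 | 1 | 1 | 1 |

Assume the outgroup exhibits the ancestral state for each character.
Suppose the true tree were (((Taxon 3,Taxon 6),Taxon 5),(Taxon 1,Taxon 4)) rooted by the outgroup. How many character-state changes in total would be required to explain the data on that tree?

Map each character onto (((Taxon 3,Taxon 6),Taxon 5),(Taxon 1,Taxon 4)) (rooted by Taxon 0) and count the minimum state changes it requires (Fitch parsimony):
fused pelvic girdle: 2; gular pouch: 1; serrated mandibles: 3; elongate rostrum: 2; stem photosynthetic: 1.
Total tree length = 9.

9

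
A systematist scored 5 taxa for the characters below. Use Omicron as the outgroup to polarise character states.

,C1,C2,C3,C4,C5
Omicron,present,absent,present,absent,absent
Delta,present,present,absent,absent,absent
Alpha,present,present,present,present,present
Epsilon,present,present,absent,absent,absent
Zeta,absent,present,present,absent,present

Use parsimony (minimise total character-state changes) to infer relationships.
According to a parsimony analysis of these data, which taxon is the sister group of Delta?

Character polarity is set by the outgroup: the derived state is whichever differs from the outgroup's state, so for C1, C3 the derived state is 'absent', and for the remaining characters it is 'present'.
C1: derived state 'absent' in Zeta only — an autapomorphy, so it tells us nothing about relationships among taxa.
All ingroup taxa share the derived state 'present' for C2; it defines the ingroup but does not resolve relationships within it.
Only Delta and Epsilon show the derived state 'absent' for C3, supporting them as a clade.
C4 (derived state 'present') is unique to Alpha (autapomorphy; uninformative for grouping).
Only Alpha and Zeta show the derived state 'present' for C5, supporting them as a clade.
Most parsimonious ingroup topology: ((Delta,Epsilon),(Alpha,Zeta)).
Delta and Epsilon form a cherry on this tree, so they are sister taxa.

Epsilon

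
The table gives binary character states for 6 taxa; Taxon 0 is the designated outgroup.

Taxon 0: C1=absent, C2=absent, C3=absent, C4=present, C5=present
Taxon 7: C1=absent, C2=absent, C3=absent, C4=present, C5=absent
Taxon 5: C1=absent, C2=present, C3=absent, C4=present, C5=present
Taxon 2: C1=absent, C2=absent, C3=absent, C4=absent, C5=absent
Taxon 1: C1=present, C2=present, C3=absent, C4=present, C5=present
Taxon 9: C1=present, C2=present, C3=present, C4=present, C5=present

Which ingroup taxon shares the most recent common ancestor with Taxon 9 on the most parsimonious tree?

Taxon 1

Character polarity is set by the outgroup: the derived state is whichever differs from the outgroup's state, so for C4, C5 the derived state is 'absent', and for the remaining characters it is 'present'.
C1 (derived state 'present') is shared by Taxon 1 and Taxon 9 — a synapomorphy uniting that clade.
C2 (derived state 'present') is shared by Taxon 1, Taxon 5, and Taxon 9 — a synapomorphy uniting that clade.
C3 (derived state 'present') is unique to Taxon 9 (autapomorphy; uninformative for grouping).
C4 (derived state 'absent') is unique to Taxon 2 (autapomorphy; uninformative for grouping).
Only Taxon 2 and Taxon 7 show the derived state 'absent' for C5, supporting them as a clade.
Most parsimonious ingroup topology: ((Taxon 7,Taxon 2),(Taxon 5,(Taxon 1,Taxon 9))).
Taxon 9 and Taxon 1 form a cherry on this tree, so they are sister taxa.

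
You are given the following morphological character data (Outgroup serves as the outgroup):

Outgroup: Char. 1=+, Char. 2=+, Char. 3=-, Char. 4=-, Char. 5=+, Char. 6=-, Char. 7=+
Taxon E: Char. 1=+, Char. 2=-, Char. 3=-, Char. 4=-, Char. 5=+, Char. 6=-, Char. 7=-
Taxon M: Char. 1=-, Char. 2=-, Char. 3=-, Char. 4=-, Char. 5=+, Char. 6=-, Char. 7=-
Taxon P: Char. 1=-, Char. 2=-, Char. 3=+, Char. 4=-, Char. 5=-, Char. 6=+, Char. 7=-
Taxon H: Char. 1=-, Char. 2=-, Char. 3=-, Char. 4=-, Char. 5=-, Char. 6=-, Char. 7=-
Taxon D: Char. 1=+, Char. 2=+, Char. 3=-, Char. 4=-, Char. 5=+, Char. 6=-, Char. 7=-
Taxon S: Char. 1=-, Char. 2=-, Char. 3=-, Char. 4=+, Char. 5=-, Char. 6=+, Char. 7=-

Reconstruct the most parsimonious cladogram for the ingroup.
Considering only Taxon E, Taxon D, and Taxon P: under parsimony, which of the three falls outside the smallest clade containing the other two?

Taxon D

Character polarity is set by the outgroup: the derived state is whichever differs from the outgroup's state, so for Char. 1, Char. 2, Char. 5, Char. 7 the derived state is '-', and for the remaining characters it is '+'.
Char. 1 (derived state '-') is shared by Taxon H, Taxon M, Taxon P, and Taxon S — a synapomorphy uniting that clade.
Only Taxon E, Taxon H, Taxon M, Taxon P, and Taxon S show the derived state '-' for Char. 2, supporting them as a clade.
Char. 3 (derived state '+') is unique to Taxon P (autapomorphy; uninformative for grouping).
Char. 4: derived state '+' in Taxon S only — an autapomorphy, so it tells us nothing about relationships among taxa.
Char. 5: derived state '-' in Taxon H, Taxon P, and Taxon S only — synapomorphy for {Taxon H, Taxon P, Taxon S}.
Char. 6: derived state '+' in Taxon P and Taxon S only — synapomorphy for {Taxon P, Taxon S}.
All ingroup taxa share the derived state '-' for Char. 7; it defines the ingroup but does not resolve relationships within it.
Most parsimonious ingroup topology: ((Taxon E,(Taxon M,((Taxon P,Taxon S),Taxon H))),Taxon D).
Taxon E and Taxon P share a more recent common ancestor with each other than either does with Taxon D, so Taxon D is the least closely related of the three.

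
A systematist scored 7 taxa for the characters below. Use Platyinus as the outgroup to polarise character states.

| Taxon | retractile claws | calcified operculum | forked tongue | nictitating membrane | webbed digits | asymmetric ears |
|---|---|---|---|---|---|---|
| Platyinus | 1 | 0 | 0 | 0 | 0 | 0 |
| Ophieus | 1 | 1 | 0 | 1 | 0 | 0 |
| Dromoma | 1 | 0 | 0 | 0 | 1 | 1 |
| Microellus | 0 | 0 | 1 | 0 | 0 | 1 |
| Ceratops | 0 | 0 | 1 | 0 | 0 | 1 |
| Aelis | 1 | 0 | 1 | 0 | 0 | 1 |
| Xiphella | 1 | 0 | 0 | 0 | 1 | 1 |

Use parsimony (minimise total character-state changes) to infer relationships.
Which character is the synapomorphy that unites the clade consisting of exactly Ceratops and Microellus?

retractile claws

Character polarity is set by the outgroup: the derived state is whichever differs from the outgroup's state, so for retractile claws the derived state is '0', and for the remaining characters it is '1'.
Only Ceratops and Microellus show the derived state '0' for retractile claws, supporting them as a clade.
calcified operculum (derived state '1') is unique to Ophieus (autapomorphy; uninformative for grouping).
forked tongue: derived state '1' in Aelis, Ceratops, and Microellus only — synapomorphy for {Aelis, Ceratops, Microellus}.
nictitating membrane: derived state '1' in Ophieus only — an autapomorphy, so it tells us nothing about relationships among taxa.
webbed digits (derived state '1') is shared by Dromoma and Xiphella — a synapomorphy uniting that clade.
Only Aelis, Ceratops, Dromoma, Microellus, and Xiphella show the derived state '1' for asymmetric ears, supporting them as a clade.
Most parsimonious ingroup topology: (Ophieus,((Dromoma,Xiphella),((Microellus,Ceratops),Aelis))).
The clade {Ceratops, Microellus} is supported by retractile claws: its derived state '0' occurs in exactly those taxa and in no other taxon (including the outgroup).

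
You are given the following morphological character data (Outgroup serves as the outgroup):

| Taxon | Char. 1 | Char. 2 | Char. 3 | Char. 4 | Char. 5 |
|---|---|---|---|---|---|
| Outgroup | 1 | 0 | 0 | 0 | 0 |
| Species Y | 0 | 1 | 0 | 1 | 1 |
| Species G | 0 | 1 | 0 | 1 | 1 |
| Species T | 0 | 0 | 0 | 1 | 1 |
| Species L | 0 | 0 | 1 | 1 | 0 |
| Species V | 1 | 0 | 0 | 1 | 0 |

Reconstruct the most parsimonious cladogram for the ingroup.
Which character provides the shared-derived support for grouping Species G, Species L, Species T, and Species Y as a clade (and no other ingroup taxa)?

Character polarity is set by the outgroup: the derived state is whichever differs from the outgroup's state, so for Char. 1 the derived state is '0', and for the remaining characters it is '1'.
Only Species G, Species L, Species T, and Species Y show the derived state '0' for Char. 1, supporting them as a clade.
Char. 2 (derived state '1') is shared by Species G and Species Y — a synapomorphy uniting that clade.
Char. 3: derived state '1' in Species L only — an autapomorphy, so it tells us nothing about relationships among taxa.
Char. 4 (derived state '1') is shared by all ingroup taxa — unites the whole ingroup.
Only Species G, Species T, and Species Y show the derived state '1' for Char. 5, supporting them as a clade.
Most parsimonious ingroup topology: ((((Species Y,Species G),Species T),Species L),Species V).
The clade {Species G, Species L, Species T, Species Y} is supported by Char. 1: its derived state '0' occurs in exactly those taxa and in no other taxon (including the outgroup).

Char. 1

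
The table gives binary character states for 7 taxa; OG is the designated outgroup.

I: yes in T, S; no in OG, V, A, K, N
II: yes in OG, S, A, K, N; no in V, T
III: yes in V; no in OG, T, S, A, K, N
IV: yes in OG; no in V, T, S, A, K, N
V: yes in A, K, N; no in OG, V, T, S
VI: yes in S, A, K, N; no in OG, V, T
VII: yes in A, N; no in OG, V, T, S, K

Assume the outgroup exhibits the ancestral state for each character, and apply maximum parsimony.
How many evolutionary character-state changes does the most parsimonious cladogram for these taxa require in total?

8

Character polarity is set by the outgroup: the derived state is whichever differs from the outgroup's state, so for II, IV the derived state is 'no', and for the remaining characters it is 'yes'.
I groups S and T, which is incompatible with the clades supported by the remaining characters; treating it as convergent (homoplasy) costs fewer steps than any alternative tree.
Only T and V show the derived state 'no' for II, supporting them as a clade.
III (derived state 'yes') is unique to V (autapomorphy; uninformative for grouping).
All ingroup taxa share the derived state 'no' for IV; it defines the ingroup but does not resolve relationships within it.
V (derived state 'yes') is shared by A, K, and N — a synapomorphy uniting that clade.
VI (derived state 'yes') is shared by A, K, N, and S — a synapomorphy uniting that clade.
Only A and N show the derived state 'yes' for VII, supporting them as a clade.
Most parsimonious ingroup topology: ((V,T),(S,((A,N),K))).
Changes per character on this tree: I: 2; II: 1; III: 1; IV: 1; V: 1; VI: 1; VII: 1.
Total = 8.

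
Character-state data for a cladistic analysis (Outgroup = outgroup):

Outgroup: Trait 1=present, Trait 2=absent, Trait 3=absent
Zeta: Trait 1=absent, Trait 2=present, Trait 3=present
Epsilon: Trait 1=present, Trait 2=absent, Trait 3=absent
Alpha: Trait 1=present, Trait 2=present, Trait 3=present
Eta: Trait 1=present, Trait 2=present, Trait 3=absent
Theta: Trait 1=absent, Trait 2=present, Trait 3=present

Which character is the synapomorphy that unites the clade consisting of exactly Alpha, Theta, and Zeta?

Trait 3

Character polarity is set by the outgroup: the derived state is whichever differs from the outgroup's state, so for Trait 1 the derived state is 'absent', and for the remaining characters it is 'present'.
Only Theta and Zeta show the derived state 'absent' for Trait 1, supporting them as a clade.
Trait 2: derived state 'present' in Alpha, Eta, Theta, and Zeta only — synapomorphy for {Alpha, Eta, Theta, Zeta}.
Only Alpha, Theta, and Zeta show the derived state 'present' for Trait 3, supporting them as a clade.
Most parsimonious ingroup topology: ((((Zeta,Theta),Alpha),Eta),Epsilon).
The clade {Alpha, Theta, Zeta} is supported by Trait 3: its derived state 'present' occurs in exactly those taxa and in no other taxon (including the outgroup).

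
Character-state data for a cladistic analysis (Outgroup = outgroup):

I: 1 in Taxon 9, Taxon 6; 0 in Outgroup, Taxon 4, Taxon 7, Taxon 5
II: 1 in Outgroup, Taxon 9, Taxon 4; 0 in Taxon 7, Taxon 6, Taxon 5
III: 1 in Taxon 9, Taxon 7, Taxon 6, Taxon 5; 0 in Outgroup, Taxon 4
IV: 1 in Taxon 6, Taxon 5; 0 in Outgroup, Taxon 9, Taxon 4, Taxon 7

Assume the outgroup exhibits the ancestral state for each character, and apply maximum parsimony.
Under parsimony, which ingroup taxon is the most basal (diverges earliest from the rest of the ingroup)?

Taxon 4

Character polarity is set by the outgroup: the derived state is whichever differs from the outgroup's state, so for II the derived state is '0', and for the remaining characters it is '1'.
I (state '1') occurs in Taxon 6 and Taxon 9 but conflicts with the nesting implied by the other characters — most parsimoniously interpreted as homoplasy.
II: derived state '0' in Taxon 5, Taxon 6, and Taxon 7 only — synapomorphy for {Taxon 5, Taxon 6, Taxon 7}.
III (derived state '1') is shared by Taxon 5, Taxon 6, Taxon 7, and Taxon 9 — a synapomorphy uniting that clade.
IV (derived state '1') is shared by Taxon 5 and Taxon 6 — a synapomorphy uniting that clade.
Most parsimonious ingroup topology: ((Taxon 9,(Taxon 7,(Taxon 6,Taxon 5))),Taxon 4).
Taxon 4 is sister to the clade containing all other ingroup taxa, so it is the earliest-diverging (most basal) ingroup lineage.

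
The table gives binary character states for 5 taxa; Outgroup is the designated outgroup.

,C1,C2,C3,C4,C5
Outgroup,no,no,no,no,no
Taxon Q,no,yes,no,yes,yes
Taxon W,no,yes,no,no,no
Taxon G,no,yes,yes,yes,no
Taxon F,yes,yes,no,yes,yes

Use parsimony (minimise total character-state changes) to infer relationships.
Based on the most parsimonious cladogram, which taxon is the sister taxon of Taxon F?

Taxon Q

The outgroup has state 'no' for every character, so 'yes' is the derived state throughout.
C1 (derived state 'yes') is unique to Taxon F (autapomorphy; uninformative for grouping).
C2 (derived state 'yes') is shared by all ingroup taxa — unites the whole ingroup.
C3 (derived state 'yes') is unique to Taxon G (autapomorphy; uninformative for grouping).
C4: derived state 'yes' in Taxon F, Taxon G, and Taxon Q only — synapomorphy for {Taxon F, Taxon G, Taxon Q}.
C5 (derived state 'yes') is shared by Taxon F and Taxon Q — a synapomorphy uniting that clade.
Most parsimonious ingroup topology: (((Taxon Q,Taxon F),Taxon G),Taxon W).
Taxon F and Taxon Q form a cherry on this tree, so they are sister taxa.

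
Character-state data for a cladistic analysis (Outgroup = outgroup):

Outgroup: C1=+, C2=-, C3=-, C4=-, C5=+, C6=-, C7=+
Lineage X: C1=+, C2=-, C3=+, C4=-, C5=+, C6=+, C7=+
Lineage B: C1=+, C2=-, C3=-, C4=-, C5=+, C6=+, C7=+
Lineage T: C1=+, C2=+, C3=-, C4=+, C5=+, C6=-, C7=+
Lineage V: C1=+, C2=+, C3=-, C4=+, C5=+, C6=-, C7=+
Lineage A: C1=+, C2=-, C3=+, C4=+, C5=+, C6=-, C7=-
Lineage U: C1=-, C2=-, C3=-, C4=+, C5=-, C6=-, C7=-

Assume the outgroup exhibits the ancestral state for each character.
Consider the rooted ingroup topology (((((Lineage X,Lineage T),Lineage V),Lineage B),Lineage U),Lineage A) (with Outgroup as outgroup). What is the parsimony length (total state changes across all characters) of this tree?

13

Map each character onto (((((Lineage X,Lineage T),Lineage V),Lineage B),Lineage U),Lineage A) (rooted by Outgroup) and count the minimum state changes it requires (Fitch parsimony):
C1: 1; C2: 2; C3: 2; C4: 3; C5: 1; C6: 2; C7: 2.
Total tree length = 13.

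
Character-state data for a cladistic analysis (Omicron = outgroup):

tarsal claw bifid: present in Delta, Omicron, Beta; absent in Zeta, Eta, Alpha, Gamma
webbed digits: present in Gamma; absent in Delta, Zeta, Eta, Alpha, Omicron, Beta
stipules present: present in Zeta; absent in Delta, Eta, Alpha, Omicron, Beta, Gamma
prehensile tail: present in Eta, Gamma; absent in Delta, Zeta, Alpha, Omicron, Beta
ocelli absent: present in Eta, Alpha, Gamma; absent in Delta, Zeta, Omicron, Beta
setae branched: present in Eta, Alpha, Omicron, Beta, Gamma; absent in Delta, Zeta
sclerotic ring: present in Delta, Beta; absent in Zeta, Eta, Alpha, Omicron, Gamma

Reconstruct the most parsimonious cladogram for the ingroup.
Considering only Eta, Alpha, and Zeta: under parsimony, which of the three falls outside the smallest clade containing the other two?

Character polarity is set by the outgroup: the derived state is whichever differs from the outgroup's state, so for tarsal claw bifid, setae branched the derived state is 'absent', and for the remaining characters it is 'present'.
tarsal claw bifid (derived state 'absent') is shared by Alpha, Eta, Gamma, and Zeta — a synapomorphy uniting that clade.
webbed digits: derived state 'present' in Gamma only — an autapomorphy, so it tells us nothing about relationships among taxa.
stipules present: derived state 'present' in Zeta only — an autapomorphy, so it tells us nothing about relationships among taxa.
prehensile tail (derived state 'present') is shared by Eta and Gamma — a synapomorphy uniting that clade.
ocelli absent (derived state 'present') is shared by Alpha, Eta, and Gamma — a synapomorphy uniting that clade.
setae branched (state 'absent') occurs in Delta and Zeta but conflicts with the nesting implied by the other characters — most parsimoniously interpreted as homoplasy.
sclerotic ring (derived state 'present') is shared by Beta and Delta — a synapomorphy uniting that clade.
Most parsimonious ingroup topology: ((((Eta,Gamma),Alpha),Zeta),(Delta,Beta)).
Eta and Alpha share a more recent common ancestor with each other than either does with Zeta, so Zeta is the least closely related of the three.

Zeta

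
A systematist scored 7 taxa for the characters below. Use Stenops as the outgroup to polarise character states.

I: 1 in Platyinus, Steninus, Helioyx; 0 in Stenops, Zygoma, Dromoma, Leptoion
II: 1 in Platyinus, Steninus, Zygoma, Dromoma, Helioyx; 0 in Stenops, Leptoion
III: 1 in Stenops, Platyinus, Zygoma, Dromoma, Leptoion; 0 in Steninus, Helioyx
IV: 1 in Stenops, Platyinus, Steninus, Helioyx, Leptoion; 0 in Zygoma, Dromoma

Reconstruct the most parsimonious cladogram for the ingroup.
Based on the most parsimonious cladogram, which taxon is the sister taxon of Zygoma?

Character polarity is set by the outgroup: the derived state is whichever differs from the outgroup's state, so for III, IV the derived state is '0', and for the remaining characters it is '1'.
I: derived state '1' in Helioyx, Platyinus, and Steninus only — synapomorphy for {Helioyx, Platyinus, Steninus}.
II (derived state '1') is shared by Dromoma, Helioyx, Platyinus, Steninus, and Zygoma — a synapomorphy uniting that clade.
III: derived state '0' in Helioyx and Steninus only — synapomorphy for {Helioyx, Steninus}.
IV (derived state '0') is shared by Dromoma and Zygoma — a synapomorphy uniting that clade.
Most parsimonious ingroup topology: (((Platyinus,(Steninus,Helioyx)),(Zygoma,Dromoma)),Leptoion).
Zygoma and Dromoma form a cherry on this tree, so they are sister taxa.

Dromoma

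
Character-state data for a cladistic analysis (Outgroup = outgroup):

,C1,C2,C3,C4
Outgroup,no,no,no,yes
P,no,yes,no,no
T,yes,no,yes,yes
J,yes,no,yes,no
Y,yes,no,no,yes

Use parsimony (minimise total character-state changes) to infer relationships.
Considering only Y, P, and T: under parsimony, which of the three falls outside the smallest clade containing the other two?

Character polarity is set by the outgroup: the derived state is whichever differs from the outgroup's state, so for C4 the derived state is 'no', and for the remaining characters it is 'yes'.
C1 (derived state 'yes') is shared by J, T, and Y — a synapomorphy uniting that clade.
C2 (derived state 'yes') is unique to P (autapomorphy; uninformative for grouping).
Only J and T show the derived state 'yes' for C3, supporting them as a clade.
C4 groups J and P, which is incompatible with the clades supported by the remaining characters; treating it as convergent (homoplasy) costs fewer steps than any alternative tree.
Most parsimonious ingroup topology: (P,((T,J),Y)).
T and Y share a more recent common ancestor with each other than either does with P, so P is the least closely related of the three.

P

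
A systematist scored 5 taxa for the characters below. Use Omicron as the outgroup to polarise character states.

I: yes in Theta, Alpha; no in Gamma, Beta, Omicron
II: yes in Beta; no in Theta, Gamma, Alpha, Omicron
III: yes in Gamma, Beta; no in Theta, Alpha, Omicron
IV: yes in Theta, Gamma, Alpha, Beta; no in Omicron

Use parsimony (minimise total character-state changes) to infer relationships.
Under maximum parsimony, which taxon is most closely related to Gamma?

Beta

The outgroup has state 'no' for every character, so 'yes' is the derived state throughout.
I (derived state 'yes') is shared by Alpha and Theta — a synapomorphy uniting that clade.
II: derived state 'yes' in Beta only — an autapomorphy, so it tells us nothing about relationships among taxa.
Only Beta and Gamma show the derived state 'yes' for III, supporting them as a clade.
IV (derived state 'yes') is shared by all ingroup taxa — unites the whole ingroup.
Most parsimonious ingroup topology: ((Alpha,Theta),(Gamma,Beta)).
Gamma and Beta form a cherry on this tree, so they are sister taxa.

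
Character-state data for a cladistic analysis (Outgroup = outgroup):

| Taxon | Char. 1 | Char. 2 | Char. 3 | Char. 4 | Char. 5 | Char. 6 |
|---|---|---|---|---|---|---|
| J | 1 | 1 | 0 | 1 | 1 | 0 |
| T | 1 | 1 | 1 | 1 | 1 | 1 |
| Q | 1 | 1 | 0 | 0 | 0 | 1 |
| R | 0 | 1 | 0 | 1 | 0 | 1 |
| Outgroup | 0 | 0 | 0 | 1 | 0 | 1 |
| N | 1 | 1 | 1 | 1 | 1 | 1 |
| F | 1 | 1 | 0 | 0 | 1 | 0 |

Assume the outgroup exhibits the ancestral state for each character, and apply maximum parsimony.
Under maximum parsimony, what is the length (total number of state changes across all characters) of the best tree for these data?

7

Character polarity is set by the outgroup: the derived state is whichever differs from the outgroup's state, so for Char. 4, Char. 6 the derived state is '0', and for the remaining characters it is '1'.
Char. 1 (derived state '1') is shared by F, J, N, Q, and T — a synapomorphy uniting that clade.
All ingroup taxa share the derived state '1' for Char. 2; it defines the ingroup but does not resolve relationships within it.
Only N and T show the derived state '1' for Char. 3, supporting them as a clade.
Char. 4 (state '0') occurs in F and Q but conflicts with the nesting implied by the other characters — most parsimoniously interpreted as homoplasy.
Char. 5 (derived state '1') is shared by F, J, N, and T — a synapomorphy uniting that clade.
Only F and J show the derived state '0' for Char. 6, supporting them as a clade.
Most parsimonious ingroup topology: (R,(((F,J),(N,T)),Q)).
Changes per character on this tree: Char. 1: 1; Char. 2: 1; Char. 3: 1; Char. 4: 2; Char. 5: 1; Char. 6: 1.
Total = 7.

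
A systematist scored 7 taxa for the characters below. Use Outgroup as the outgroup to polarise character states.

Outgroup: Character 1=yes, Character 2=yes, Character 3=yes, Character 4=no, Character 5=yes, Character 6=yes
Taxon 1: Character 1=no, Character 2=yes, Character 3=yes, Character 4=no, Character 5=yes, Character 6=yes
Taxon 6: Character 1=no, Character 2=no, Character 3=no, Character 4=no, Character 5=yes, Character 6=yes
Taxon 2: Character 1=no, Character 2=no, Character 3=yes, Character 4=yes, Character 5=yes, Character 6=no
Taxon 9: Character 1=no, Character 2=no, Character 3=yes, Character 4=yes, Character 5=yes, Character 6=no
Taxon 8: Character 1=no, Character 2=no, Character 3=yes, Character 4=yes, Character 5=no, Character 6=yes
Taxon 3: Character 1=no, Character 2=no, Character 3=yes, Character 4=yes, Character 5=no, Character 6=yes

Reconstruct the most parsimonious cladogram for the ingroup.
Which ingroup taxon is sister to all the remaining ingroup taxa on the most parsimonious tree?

Taxon 1

Character polarity is set by the outgroup: the derived state is whichever differs from the outgroup's state, so for Character 1, Character 2, Character 3, Character 5, Character 6 the derived state is 'no', and for the remaining characters it is 'yes'.
Character 1 (derived state 'no') is shared by all ingroup taxa — unites the whole ingroup.
Character 2: derived state 'no' in Taxon 2, Taxon 3, Taxon 6, Taxon 8, and Taxon 9 only — synapomorphy for {Taxon 2, Taxon 3, Taxon 6, Taxon 8, Taxon 9}.
Character 3 (derived state 'no') is unique to Taxon 6 (autapomorphy; uninformative for grouping).
Character 4: derived state 'yes' in Taxon 2, Taxon 3, Taxon 8, and Taxon 9 only — synapomorphy for {Taxon 2, Taxon 3, Taxon 8, Taxon 9}.
Character 5: derived state 'no' in Taxon 3 and Taxon 8 only — synapomorphy for {Taxon 3, Taxon 8}.
Only Taxon 2 and Taxon 9 show the derived state 'no' for Character 6, supporting them as a clade.
Most parsimonious ingroup topology: (Taxon 1,(Taxon 6,((Taxon 2,Taxon 9),(Taxon 8,Taxon 3)))).
Taxon 1 is sister to the clade containing all other ingroup taxa, so it is the earliest-diverging (most basal) ingroup lineage.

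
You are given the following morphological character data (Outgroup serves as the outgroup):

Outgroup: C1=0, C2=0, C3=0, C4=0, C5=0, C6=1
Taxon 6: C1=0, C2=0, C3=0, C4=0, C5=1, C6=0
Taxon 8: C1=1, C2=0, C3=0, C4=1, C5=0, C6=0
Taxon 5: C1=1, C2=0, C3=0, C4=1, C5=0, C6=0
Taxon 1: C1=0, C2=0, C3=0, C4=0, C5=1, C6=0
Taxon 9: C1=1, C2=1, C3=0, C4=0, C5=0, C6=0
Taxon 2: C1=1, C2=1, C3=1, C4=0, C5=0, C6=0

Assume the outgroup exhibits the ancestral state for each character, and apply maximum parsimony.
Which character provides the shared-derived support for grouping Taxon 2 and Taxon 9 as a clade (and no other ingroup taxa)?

C2

Character polarity is set by the outgroup: the derived state is whichever differs from the outgroup's state, so for C6 the derived state is '0', and for the remaining characters it is '1'.
C1: derived state '1' in Taxon 2, Taxon 5, Taxon 8, and Taxon 9 only — synapomorphy for {Taxon 2, Taxon 5, Taxon 8, Taxon 9}.
C2: derived state '1' in Taxon 2 and Taxon 9 only — synapomorphy for {Taxon 2, Taxon 9}.
C3 (derived state '1') is unique to Taxon 2 (autapomorphy; uninformative for grouping).
Only Taxon 5 and Taxon 8 show the derived state '1' for C4, supporting them as a clade.
C5 (derived state '1') is shared by Taxon 1 and Taxon 6 — a synapomorphy uniting that clade.
C6 (derived state '0') is shared by all ingroup taxa — unites the whole ingroup.
Most parsimonious ingroup topology: ((Taxon 6,Taxon 1),((Taxon 8,Taxon 5),(Taxon 9,Taxon 2))).
The clade {Taxon 2, Taxon 9} is supported by C2: its derived state '1' occurs in exactly those taxa and in no other taxon (including the outgroup).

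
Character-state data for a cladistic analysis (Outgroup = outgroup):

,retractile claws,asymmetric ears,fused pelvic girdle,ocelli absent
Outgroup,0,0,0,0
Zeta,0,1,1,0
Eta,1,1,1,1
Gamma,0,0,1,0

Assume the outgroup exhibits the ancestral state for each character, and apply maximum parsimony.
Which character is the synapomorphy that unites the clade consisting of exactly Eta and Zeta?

The outgroup has state '0' for every character, so '1' is the derived state throughout.
retractile claws (derived state '1') is unique to Eta (autapomorphy; uninformative for grouping).
asymmetric ears (derived state '1') is shared by Eta and Zeta — a synapomorphy uniting that clade.
All ingroup taxa share the derived state '1' for fused pelvic girdle; it defines the ingroup but does not resolve relationships within it.
ocelli absent: derived state '1' in Eta only — an autapomorphy, so it tells us nothing about relationships among taxa.
Most parsimonious ingroup topology: ((Zeta,Eta),Gamma).
The clade {Eta, Zeta} is supported by asymmetric ears: its derived state '1' occurs in exactly those taxa and in no other taxon (including the outgroup).

asymmetric ears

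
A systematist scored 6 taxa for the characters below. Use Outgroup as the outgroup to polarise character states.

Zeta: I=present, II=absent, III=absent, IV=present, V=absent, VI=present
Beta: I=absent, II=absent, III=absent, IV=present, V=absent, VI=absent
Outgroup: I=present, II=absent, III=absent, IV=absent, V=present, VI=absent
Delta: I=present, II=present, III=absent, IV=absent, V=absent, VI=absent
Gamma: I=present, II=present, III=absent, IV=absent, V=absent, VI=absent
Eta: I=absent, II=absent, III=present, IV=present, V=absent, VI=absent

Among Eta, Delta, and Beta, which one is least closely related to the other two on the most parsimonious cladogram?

Character polarity is set by the outgroup: the derived state is whichever differs from the outgroup's state, so for I, V the derived state is 'absent', and for the remaining characters it is 'present'.
Only Beta and Eta show the derived state 'absent' for I, supporting them as a clade.
Only Delta and Gamma show the derived state 'present' for II, supporting them as a clade.
III: derived state 'present' in Eta only — an autapomorphy, so it tells us nothing about relationships among taxa.
IV (derived state 'present') is shared by Beta, Eta, and Zeta — a synapomorphy uniting that clade.
All ingroup taxa share the derived state 'absent' for V; it defines the ingroup but does not resolve relationships within it.
VI (derived state 'present') is unique to Zeta (autapomorphy; uninformative for grouping).
Most parsimonious ingroup topology: ((Gamma,Delta),(Zeta,(Beta,Eta))).
Beta and Eta share a more recent common ancestor with each other than either does with Delta, so Delta is the least closely related of the three.

Delta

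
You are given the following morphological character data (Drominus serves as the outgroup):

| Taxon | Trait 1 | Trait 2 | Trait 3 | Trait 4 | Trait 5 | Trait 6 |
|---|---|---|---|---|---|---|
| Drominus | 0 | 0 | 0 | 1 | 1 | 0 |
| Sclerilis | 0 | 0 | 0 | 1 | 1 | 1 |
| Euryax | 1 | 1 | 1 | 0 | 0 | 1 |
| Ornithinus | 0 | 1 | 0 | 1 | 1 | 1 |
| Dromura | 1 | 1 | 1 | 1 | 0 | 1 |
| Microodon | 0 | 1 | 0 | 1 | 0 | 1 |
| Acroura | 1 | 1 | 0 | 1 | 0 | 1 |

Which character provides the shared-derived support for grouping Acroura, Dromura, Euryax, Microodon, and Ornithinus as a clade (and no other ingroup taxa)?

Trait 2

Character polarity is set by the outgroup: the derived state is whichever differs from the outgroup's state, so for Trait 4, Trait 5 the derived state is '0', and for the remaining characters it is '1'.
Trait 1 (derived state '1') is shared by Acroura, Dromura, and Euryax — a synapomorphy uniting that clade.
Only Acroura, Dromura, Euryax, Microodon, and Ornithinus show the derived state '1' for Trait 2, supporting them as a clade.
Trait 3: derived state '1' in Dromura and Euryax only — synapomorphy for {Dromura, Euryax}.
Trait 4: derived state '0' in Euryax only — an autapomorphy, so it tells us nothing about relationships among taxa.
Only Acroura, Dromura, Euryax, and Microodon show the derived state '0' for Trait 5, supporting them as a clade.
All ingroup taxa share the derived state '1' for Trait 6; it defines the ingroup but does not resolve relationships within it.
Most parsimonious ingroup topology: (Sclerilis,((((Euryax,Dromura),Acroura),Microodon),Ornithinus)).
The clade {Acroura, Dromura, Euryax, Microodon, Ornithinus} is supported by Trait 2: its derived state '1' occurs in exactly those taxa and in no other taxon (including the outgroup).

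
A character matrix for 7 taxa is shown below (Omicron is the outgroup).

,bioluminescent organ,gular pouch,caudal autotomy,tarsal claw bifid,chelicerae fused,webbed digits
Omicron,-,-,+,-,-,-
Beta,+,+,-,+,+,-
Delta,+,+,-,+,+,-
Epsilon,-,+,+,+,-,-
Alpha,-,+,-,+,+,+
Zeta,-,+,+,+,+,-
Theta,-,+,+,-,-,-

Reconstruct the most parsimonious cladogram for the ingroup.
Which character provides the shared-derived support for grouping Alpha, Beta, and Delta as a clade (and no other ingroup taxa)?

caudal autotomy

Character polarity is set by the outgroup: the derived state is whichever differs from the outgroup's state, so for caudal autotomy the derived state is '-', and for the remaining characters it is '+'.
bioluminescent organ (derived state '+') is shared by Beta and Delta — a synapomorphy uniting that clade.
gular pouch (derived state '+') is shared by all ingroup taxa — unites the whole ingroup.
caudal autotomy (derived state '-') is shared by Alpha, Beta, and Delta — a synapomorphy uniting that clade.
tarsal claw bifid: derived state '+' in Alpha, Beta, Delta, Epsilon, and Zeta only — synapomorphy for {Alpha, Beta, Delta, Epsilon, Zeta}.
chelicerae fused (derived state '+') is shared by Alpha, Beta, Delta, and Zeta — a synapomorphy uniting that clade.
webbed digits: derived state '+' in Alpha only — an autapomorphy, so it tells us nothing about relationships among taxa.
Most parsimonious ingroup topology: (((((Beta,Delta),Alpha),Zeta),Epsilon),Theta).
The clade {Alpha, Beta, Delta} is supported by caudal autotomy: its derived state '-' occurs in exactly those taxa and in no other taxon (including the outgroup).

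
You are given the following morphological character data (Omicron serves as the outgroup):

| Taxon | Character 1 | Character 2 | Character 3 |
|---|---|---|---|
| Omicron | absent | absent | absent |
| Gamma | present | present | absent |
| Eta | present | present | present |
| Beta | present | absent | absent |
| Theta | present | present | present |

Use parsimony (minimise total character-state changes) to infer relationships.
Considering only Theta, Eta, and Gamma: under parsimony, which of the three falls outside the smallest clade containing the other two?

The outgroup has state 'absent' for every character, so 'present' is the derived state throughout.
Character 1 (derived state 'present') is shared by all ingroup taxa — unites the whole ingroup.
Only Eta, Gamma, and Theta show the derived state 'present' for Character 2, supporting them as a clade.
Character 3: derived state 'present' in Eta and Theta only — synapomorphy for {Eta, Theta}.
Most parsimonious ingroup topology: ((Gamma,(Eta,Theta)),Beta).
Eta and Theta share a more recent common ancestor with each other than either does with Gamma, so Gamma is the least closely related of the three.

Gamma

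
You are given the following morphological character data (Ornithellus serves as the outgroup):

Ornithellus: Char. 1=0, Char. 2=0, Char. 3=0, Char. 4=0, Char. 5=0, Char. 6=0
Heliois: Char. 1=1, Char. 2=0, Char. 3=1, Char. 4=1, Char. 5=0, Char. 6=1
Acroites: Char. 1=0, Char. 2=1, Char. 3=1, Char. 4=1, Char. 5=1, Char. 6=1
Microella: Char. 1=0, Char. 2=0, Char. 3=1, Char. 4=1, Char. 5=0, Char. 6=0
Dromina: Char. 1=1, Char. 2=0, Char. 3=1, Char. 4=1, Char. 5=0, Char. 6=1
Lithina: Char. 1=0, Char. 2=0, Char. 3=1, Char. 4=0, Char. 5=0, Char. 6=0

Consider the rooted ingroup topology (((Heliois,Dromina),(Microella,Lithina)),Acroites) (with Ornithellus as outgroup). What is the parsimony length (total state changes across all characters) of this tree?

8

Map each character onto (((Heliois,Dromina),(Microella,Lithina)),Acroites) (rooted by Ornithellus) and count the minimum state changes it requires (Fitch parsimony):
Char. 1: 1; Char. 2: 1; Char. 3: 1; Char. 4: 2; Char. 5: 1; Char. 6: 2.
Total tree length = 8.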